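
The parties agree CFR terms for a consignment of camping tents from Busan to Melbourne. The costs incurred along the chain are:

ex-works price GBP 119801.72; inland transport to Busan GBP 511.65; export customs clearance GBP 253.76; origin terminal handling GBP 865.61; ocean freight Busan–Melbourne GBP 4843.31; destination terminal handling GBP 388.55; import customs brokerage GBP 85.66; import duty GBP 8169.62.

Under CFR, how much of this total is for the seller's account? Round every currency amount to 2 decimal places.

CFR: the seller pays costs through ocean freight to the destination port, but not insurance.
Seller's account: goods 119801.72 + inland to port 511.65 + export clearance 253.76 + origin terminal 865.61 + freight 4843.31 = 126276.05
Buyer's account: destination terminal 388.55 + brokerage 85.66 + duty 8169.62 = 8643.83

Seller's account: GBP 126276.05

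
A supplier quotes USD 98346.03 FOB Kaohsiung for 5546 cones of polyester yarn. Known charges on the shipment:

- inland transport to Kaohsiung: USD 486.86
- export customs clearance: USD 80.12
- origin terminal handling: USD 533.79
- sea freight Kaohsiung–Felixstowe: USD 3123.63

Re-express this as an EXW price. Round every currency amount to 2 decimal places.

EXW price: USD 97245.26

Not relevant to the conversion: freight — on the buyer under both terms; not part of either seller's price.
From FOB to EXW, the seller no longer bears: inland to port, export clearance, origin terminal.
EXW price = 98346.03 − 486.86 − 80.12 − 533.79 = 97245.26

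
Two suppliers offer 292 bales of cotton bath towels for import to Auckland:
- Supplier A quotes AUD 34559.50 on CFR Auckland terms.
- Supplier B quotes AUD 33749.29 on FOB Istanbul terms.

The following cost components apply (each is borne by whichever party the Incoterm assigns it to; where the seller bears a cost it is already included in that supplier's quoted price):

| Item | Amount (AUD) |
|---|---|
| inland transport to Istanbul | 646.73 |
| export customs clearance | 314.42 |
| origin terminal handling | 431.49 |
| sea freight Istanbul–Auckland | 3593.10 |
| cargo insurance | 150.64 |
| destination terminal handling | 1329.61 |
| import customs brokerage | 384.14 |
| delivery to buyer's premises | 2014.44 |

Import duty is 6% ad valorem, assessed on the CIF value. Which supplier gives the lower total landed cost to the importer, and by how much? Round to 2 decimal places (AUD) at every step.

Supplier A is cheaper by AUD 2949.86

Supplier A (CFR):
CIF value = CFR price + insurance = 34559.50 + 150.64 = 34710.14
Import duty = 34710.14 × 6% = 2082.61
Buyer bears (A): 150.64 + 1329.61 + 384.14 + 2014.44 = 3878.83
Landed cost (A) = invoice 34559.50 + 3878.83 + duty 2082.61 = 40520.94
Supplier B (FOB):
CIF value = FOB price + freight + insurance = 33749.29 + 3593.10 + 150.64 = 37493.03
Import duty = 37493.03 × 6% = 2249.58
Buyer bears (B): 3593.10 + 150.64 + 1329.61 + 384.14 + 2014.44 = 7471.93
Landed cost (B) = invoice 33749.29 + 7471.93 + duty 2249.58 = 43470.80
Difference = |40520.94 − 43470.80| = 2949.86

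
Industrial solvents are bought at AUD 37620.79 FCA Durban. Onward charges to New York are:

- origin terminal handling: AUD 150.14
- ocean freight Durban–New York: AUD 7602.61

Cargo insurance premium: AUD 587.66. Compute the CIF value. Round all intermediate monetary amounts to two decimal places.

CIF = FCA price + pre-shipment costs + freight + insurance
CIF = 37620.79 + 150.14 + 7602.61 + 587.66 = 45961.20

CIF value: AUD 45961.20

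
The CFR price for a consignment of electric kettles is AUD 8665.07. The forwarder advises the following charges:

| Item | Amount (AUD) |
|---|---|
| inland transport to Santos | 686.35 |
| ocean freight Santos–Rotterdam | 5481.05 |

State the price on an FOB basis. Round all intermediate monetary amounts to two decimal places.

Not relevant to the conversion: inland to port — on the seller under both CFR and FOB; already in the CFR price and stays in the FOB price.
From CFR to FOB, the seller no longer bears: freight.
FOB price = 8665.07 − 5481.05 = 3184.02

FOB price: AUD 3184.02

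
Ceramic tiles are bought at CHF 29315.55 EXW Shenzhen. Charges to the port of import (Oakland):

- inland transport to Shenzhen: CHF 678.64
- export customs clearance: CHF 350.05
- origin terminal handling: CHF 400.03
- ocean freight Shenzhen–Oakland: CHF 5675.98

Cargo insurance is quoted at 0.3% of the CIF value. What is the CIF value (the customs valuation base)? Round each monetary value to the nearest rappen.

Let C be the CIF value. C = EXW price + pre-shipment costs + freight + 0.3% × C
C − 0.3% × C = 29315.55 + 678.64 + 350.05 + 400.03 + 5675.98
0.997 × C = 36420.25
C = 36420.25 / 0.997 = 36529.84
Insurance premium = 0.3% × 36529.84 = 109.59

CIF value: CHF 36529.84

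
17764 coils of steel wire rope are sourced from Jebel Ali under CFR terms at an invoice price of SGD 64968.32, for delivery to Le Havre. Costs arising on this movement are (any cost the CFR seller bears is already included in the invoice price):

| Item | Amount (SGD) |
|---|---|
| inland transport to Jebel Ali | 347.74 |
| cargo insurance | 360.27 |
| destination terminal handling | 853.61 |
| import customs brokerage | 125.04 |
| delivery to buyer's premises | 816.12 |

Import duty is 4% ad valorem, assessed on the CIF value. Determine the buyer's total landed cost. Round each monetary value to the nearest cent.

CFR: the seller pays costs through ocean freight to the destination port, but not insurance.
Already in the invoice (seller's account under CFR): inland to port — exclude.
CIF value = CFR price + insurance = 64968.32 + 360.27 = 65328.59
Import duty = 65328.59 × 4% = 2613.14
Buyer bears: insurance 360.27 + destination terminal 853.61 + brokerage 125.04 + delivery 816.12 + duty 2613.14 = 4768.18
Landed cost = invoice 64968.32 + 4768.18 = 69736.50

Total landed cost: SGD 69736.50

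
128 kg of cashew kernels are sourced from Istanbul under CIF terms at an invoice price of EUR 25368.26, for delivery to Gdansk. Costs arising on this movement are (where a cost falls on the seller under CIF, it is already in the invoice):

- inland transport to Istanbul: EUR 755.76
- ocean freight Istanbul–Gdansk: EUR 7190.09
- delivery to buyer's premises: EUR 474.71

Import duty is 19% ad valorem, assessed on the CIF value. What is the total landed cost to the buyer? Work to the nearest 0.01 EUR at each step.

Total landed cost: EUR 30662.94

CIF: the seller pays costs through ocean freight and marine insurance to the destination port.
Already in the invoice (seller's account under CIF): inland to port, freight — exclude.
The CIF price already equals the CIF value: 25368.26
Import duty = 25368.26 × 19% = 4819.97
Buyer bears: delivery 474.71 + duty 4819.97 = 5294.68
Landed cost = invoice 25368.26 + 5294.68 = 30662.94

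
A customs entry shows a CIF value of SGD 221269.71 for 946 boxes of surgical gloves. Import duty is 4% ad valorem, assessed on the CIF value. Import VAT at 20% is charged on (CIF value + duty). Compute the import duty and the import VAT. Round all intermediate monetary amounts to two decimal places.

Import duty = 221269.71 × 4% = 8850.79
VAT base = CIF + duty = 221269.71 + 8850.79 = 230120.50
Import VAT = 230120.50 × 20% = 46024.10

Import duty: SGD 8850.79; import VAT: SGD 46024.10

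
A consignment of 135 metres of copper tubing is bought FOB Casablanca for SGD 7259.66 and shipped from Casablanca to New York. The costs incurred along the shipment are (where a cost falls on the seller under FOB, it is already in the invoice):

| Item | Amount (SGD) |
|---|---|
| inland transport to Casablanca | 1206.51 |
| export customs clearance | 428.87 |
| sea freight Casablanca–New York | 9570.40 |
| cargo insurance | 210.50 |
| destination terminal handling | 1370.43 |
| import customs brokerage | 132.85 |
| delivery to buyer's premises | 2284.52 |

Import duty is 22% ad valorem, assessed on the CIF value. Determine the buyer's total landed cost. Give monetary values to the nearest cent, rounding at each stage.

FOB: the seller bears costs until goods are on board at the origin port; the buyer bears freight, insurance and all costs thereafter.
Already in the invoice (seller's account under FOB): inland to port, export clearance — exclude.
CIF value = FOB price + freight + insurance = 7259.66 + 9570.40 + 210.50 = 17040.56
Import duty = 17040.56 × 22% = 3748.92
Buyer bears: freight 9570.40 + insurance 210.50 + destination terminal 1370.43 + brokerage 132.85 + delivery 2284.52 + duty 3748.92 = 17317.62
Landed cost = invoice 7259.66 + 17317.62 = 24577.28

Total landed cost: SGD 24577.28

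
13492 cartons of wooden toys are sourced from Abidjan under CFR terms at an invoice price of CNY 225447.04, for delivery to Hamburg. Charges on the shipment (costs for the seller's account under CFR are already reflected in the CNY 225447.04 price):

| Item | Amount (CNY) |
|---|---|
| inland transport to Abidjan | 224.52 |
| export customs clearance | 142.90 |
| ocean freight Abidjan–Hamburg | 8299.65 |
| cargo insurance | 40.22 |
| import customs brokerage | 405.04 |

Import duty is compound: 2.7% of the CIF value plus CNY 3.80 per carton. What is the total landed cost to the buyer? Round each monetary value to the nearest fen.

CFR: the seller pays costs through ocean freight to the destination port, but not insurance.
Already in the invoice (seller's account under CFR): inland to port, export clearance, freight — exclude.
CIF value = CFR price + insurance = 225447.04 + 40.22 = 225487.26
Ad valorem component: 225487.26 × 2.7% = 6088.16
Specific component: 13492 × 3.80 = 51269.60
Import duty = 6088.16 + 51269.60 = 57357.76
Buyer bears: insurance 40.22 + brokerage 405.04 + duty 57357.76 = 57803.02
Landed cost = invoice 225447.04 + 57803.02 = 283250.06

Total landed cost: CNY 283250.06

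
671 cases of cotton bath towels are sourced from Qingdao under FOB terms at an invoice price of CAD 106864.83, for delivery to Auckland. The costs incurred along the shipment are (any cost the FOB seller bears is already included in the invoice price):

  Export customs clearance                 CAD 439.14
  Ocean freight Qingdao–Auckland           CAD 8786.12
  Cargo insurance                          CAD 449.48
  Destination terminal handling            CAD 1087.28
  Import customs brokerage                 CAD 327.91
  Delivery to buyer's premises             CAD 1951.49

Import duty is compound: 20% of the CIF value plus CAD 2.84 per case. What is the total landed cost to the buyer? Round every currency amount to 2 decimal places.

Total landed cost: CAD 144592.84

FOB: the seller bears costs until goods are on board at the origin port; the buyer bears freight, insurance and all costs thereafter.
Already in the invoice (seller's account under FOB): export clearance — exclude.
CIF value = FOB price + freight + insurance = 106864.83 + 8786.12 + 449.48 = 116100.43
Ad valorem component: 116100.43 × 20% = 23220.09
Specific component: 671 × 2.84 = 1905.64
Import duty = 23220.09 + 1905.64 = 25125.73
Buyer bears: freight 8786.12 + insurance 449.48 + destination terminal 1087.28 + brokerage 327.91 + delivery 1951.49 + duty 25125.73 = 37728.01
Landed cost = invoice 106864.83 + 37728.01 = 144592.84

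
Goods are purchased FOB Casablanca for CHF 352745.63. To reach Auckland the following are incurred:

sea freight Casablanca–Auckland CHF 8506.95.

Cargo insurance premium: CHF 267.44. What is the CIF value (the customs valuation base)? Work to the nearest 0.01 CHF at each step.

CIF = FOB price + freight + insurance
CIF = 352745.63 + 8506.95 + 267.44 = 361520.02

CIF value: CHF 361520.02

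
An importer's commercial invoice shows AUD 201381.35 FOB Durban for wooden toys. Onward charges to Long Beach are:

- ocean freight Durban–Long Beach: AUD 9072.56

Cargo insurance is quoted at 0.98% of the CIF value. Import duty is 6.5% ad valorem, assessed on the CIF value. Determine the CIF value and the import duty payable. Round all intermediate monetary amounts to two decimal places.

Let C be the CIF value. C = FOB price + freight + 0.98% × C
C − 0.98% × C = 201381.35 + 9072.56
0.9902 × C = 210453.91
C = 210453.91 / 0.9902 = 212536.77
Insurance premium = 0.98% × 212536.77 = 2082.86
Import duty = 212536.77 × 6.5% = 13814.89

CIF value: AUD 212536.77; import duty: AUD 13814.89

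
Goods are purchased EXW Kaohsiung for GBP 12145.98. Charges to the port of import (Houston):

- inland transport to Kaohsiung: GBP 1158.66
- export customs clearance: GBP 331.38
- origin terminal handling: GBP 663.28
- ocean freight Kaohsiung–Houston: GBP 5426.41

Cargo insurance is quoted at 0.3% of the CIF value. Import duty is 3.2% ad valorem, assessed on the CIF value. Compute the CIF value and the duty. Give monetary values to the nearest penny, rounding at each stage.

Let C be the CIF value. C = EXW price + pre-shipment costs + freight + 0.3% × C
C − 0.3% × C = 12145.98 + 1158.66 + 331.38 + 663.28 + 5426.41
0.997 × C = 19725.71
C = 19725.71 / 0.997 = 19785.07
Insurance premium = 0.3% × 19785.07 = 59.36
Import duty = 19785.07 × 3.2% = 633.12

CIF value: GBP 19785.07; import duty: GBP 633.12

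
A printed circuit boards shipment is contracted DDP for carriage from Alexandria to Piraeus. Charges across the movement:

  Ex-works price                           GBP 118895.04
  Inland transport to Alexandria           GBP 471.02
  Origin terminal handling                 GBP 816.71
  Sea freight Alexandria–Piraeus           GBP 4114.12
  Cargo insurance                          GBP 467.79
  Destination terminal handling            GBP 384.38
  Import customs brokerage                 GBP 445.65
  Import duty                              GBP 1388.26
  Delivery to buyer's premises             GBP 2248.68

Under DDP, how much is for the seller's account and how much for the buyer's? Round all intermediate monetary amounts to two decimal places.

Seller: GBP 129231.65; buyer: GBP 0.00

DDP: the seller bears all costs including import duty.
Seller's account: goods 118895.04 + inland to port 471.02 + origin terminal 816.71 + freight 4114.12 + insurance 467.79 + destination terminal 384.38 + brokerage 445.65 + duty 1388.26 + delivery 2248.68 = 129231.65
Buyer's account: 0.00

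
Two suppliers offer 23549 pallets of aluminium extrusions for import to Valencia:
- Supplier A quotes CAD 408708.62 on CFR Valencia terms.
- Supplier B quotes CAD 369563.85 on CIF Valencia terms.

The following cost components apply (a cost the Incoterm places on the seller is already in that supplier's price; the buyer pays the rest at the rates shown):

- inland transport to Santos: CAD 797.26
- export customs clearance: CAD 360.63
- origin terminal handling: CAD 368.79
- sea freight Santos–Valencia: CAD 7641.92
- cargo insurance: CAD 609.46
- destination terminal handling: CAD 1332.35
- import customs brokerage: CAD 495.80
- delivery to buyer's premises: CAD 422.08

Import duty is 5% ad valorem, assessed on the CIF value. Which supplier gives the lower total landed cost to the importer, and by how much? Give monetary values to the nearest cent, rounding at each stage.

Supplier B is cheaper by CAD 41741.94

Supplier A (CFR):
CIF value = CFR price + insurance = 408708.62 + 609.46 = 409318.08
Import duty = 409318.08 × 5% = 20465.90
Buyer bears (A): 609.46 + 1332.35 + 495.80 + 422.08 = 2859.69
Landed cost (A) = invoice 408708.62 + 2859.69 + duty 20465.90 = 432034.21
Supplier B (CIF):
The CIF price already equals the CIF value: 369563.85
Import duty = 369563.85 × 5% = 18478.19
Buyer bears (B): 1332.35 + 495.80 + 422.08 = 2250.23
Landed cost (B) = invoice 369563.85 + 2250.23 + duty 18478.19 = 390292.27
Difference = |432034.21 − 390292.27| = 41741.94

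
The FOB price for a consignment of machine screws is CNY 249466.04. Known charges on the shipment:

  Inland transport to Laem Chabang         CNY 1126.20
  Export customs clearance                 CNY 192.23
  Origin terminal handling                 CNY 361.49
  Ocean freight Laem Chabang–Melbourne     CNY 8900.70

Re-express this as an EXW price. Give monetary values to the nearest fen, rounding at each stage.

EXW price: CNY 247786.12

Not relevant to the conversion: freight — on the buyer under both terms; not part of either seller's price.
From FOB to EXW, the seller no longer bears: inland to port, export clearance, origin terminal.
EXW price = 249466.04 − 1126.20 − 192.23 − 361.49 = 247786.12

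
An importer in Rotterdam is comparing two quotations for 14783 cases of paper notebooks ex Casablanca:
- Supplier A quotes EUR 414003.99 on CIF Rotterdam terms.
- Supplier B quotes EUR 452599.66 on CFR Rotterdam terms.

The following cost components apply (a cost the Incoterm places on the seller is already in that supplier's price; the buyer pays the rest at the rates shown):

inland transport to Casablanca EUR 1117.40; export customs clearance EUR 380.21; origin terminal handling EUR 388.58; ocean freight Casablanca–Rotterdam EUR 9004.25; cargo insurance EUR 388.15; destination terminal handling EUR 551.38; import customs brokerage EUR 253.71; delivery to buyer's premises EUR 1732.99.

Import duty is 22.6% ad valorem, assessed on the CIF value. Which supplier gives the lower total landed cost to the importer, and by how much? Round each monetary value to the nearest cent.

Supplier A (CIF):
The CIF price already equals the CIF value: 414003.99
Import duty = 414003.99 × 22.6% = 93564.90
Buyer bears (A): 551.38 + 253.71 + 1732.99 = 2538.08
Landed cost (A) = invoice 414003.99 + 2538.08 + duty 93564.90 = 510106.97
Supplier B (CFR):
CIF value = CFR price + insurance = 452599.66 + 388.15 = 452987.81
Import duty = 452987.81 × 22.6% = 102375.25
Buyer bears (B): 388.15 + 551.38 + 253.71 + 1732.99 = 2926.23
Landed cost (B) = invoice 452599.66 + 2926.23 + duty 102375.25 = 557901.14
Difference = |510106.97 − 557901.14| = 47794.17

Supplier A is cheaper by EUR 47794.17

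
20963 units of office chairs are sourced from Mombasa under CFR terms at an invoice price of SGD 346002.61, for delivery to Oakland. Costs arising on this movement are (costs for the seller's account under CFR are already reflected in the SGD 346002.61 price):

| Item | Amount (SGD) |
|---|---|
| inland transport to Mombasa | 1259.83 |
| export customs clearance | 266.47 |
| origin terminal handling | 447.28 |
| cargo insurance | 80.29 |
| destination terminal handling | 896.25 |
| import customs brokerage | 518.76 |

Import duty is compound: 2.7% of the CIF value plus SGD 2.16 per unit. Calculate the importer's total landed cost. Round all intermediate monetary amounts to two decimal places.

Total landed cost: SGD 402122.23

CFR: the seller pays costs through ocean freight to the destination port, but not insurance.
Already in the invoice (seller's account under CFR): inland to port, export clearance, origin terminal — exclude.
CIF value = CFR price + insurance = 346002.61 + 80.29 = 346082.90
Ad valorem component: 346082.90 × 2.7% = 9344.24
Specific component: 20963 × 2.16 = 45280.08
Import duty = 9344.24 + 45280.08 = 54624.32
Buyer bears: insurance 80.29 + destination terminal 896.25 + brokerage 518.76 + duty 54624.32 = 56119.62
Landed cost = invoice 346002.61 + 56119.62 = 402122.23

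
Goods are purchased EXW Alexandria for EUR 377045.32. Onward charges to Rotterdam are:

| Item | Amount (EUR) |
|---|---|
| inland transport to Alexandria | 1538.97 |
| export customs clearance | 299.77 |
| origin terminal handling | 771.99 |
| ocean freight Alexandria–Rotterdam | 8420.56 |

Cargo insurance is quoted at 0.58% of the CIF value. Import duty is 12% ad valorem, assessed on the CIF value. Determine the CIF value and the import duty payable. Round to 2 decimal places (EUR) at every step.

Let C be the CIF value. C = EXW price + pre-shipment costs + freight + 0.58% × C
C − 0.58% × C = 377045.32 + 1538.97 + 299.77 + 771.99 + 8420.56
0.9942 × C = 388076.61
C = 388076.61 / 0.9942 = 390340.59
Insurance premium = 0.58% × 390340.59 = 2263.98
Import duty = 390340.59 × 12% = 46840.87

CIF value: EUR 390340.59; import duty: EUR 46840.87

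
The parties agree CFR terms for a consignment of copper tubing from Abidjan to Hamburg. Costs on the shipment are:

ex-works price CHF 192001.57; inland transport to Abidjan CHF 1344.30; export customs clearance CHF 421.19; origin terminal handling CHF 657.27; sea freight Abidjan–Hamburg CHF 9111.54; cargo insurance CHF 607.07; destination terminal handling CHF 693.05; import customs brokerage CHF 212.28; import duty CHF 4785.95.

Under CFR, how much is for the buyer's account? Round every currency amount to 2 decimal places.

CFR: the seller pays costs through ocean freight to the destination port, but not insurance.
Seller's account: goods 192001.57 + inland to port 1344.30 + export clearance 421.19 + origin terminal 657.27 + freight 9111.54 = 203535.87
Buyer's account: insurance 607.07 + destination terminal 693.05 + brokerage 212.28 + duty 4785.95 = 6298.35

Buyer's account: CHF 6298.35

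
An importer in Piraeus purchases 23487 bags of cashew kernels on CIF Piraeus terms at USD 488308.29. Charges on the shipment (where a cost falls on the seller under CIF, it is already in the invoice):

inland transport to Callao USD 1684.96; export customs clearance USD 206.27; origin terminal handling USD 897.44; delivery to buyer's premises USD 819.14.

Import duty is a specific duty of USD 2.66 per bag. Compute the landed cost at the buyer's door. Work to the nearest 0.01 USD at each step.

CIF: the seller pays costs through ocean freight and marine insurance to the destination port.
Already in the invoice (seller's account under CIF): inland to port, export clearance, origin terminal — exclude.
The CIF price already equals the CIF value: 488308.29
Import duty = 23487 × 2.66 = 62475.42
Buyer bears: delivery 819.14 + duty 62475.42 = 63294.56
Landed cost = invoice 488308.29 + 63294.56 = 551602.85

Total landed cost: USD 551602.85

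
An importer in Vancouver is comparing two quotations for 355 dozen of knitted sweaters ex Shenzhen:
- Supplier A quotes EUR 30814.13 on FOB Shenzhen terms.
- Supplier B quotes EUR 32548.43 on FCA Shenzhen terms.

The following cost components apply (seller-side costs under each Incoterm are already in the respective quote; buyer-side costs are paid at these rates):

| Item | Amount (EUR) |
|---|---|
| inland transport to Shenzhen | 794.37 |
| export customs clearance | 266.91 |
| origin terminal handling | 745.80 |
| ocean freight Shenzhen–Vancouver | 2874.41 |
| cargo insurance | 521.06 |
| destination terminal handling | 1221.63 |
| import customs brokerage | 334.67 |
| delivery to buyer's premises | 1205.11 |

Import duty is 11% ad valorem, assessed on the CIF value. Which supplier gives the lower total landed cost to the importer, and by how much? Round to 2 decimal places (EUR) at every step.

Supplier A (FOB):
CIF value = FOB price + freight + insurance = 30814.13 + 2874.41 + 521.06 = 34209.60
Import duty = 34209.60 × 11% = 3763.06
Buyer bears (A): 2874.41 + 521.06 + 1221.63 + 334.67 + 1205.11 = 6156.88
Landed cost (A) = invoice 30814.13 + 6156.88 + duty 3763.06 = 40734.07
Supplier B (FCA):
CIF value = FCA price + origin terminal + freight + insurance = 32548.43 + 745.80 + 2874.41 + 521.06 = 36689.70
Import duty = 36689.70 × 11% = 4035.87
Buyer bears (B): 745.80 + 2874.41 + 521.06 + 1221.63 + 334.67 + 1205.11 = 6902.68
Landed cost (B) = invoice 32548.43 + 6902.68 + duty 4035.87 = 43486.98
Difference = |40734.07 − 43486.98| = 2752.91

Supplier A is cheaper by EUR 2752.91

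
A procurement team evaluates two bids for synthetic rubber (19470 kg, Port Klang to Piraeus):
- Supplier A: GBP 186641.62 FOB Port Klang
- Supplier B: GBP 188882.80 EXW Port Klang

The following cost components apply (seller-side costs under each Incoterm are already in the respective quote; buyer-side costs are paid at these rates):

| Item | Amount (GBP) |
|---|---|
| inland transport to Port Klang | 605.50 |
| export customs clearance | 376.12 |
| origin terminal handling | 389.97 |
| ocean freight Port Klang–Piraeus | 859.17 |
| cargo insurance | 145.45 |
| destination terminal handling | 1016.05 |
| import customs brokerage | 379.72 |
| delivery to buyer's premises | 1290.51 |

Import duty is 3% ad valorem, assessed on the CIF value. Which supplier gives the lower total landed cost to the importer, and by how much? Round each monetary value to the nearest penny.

Supplier A is cheaper by GBP 3721.15

Supplier A (FOB):
CIF value = FOB price + freight + insurance = 186641.62 + 859.17 + 145.45 = 187646.24
Import duty = 187646.24 × 3% = 5629.39
Buyer bears (A): 859.17 + 145.45 + 1016.05 + 379.72 + 1290.51 = 3690.90
Landed cost (A) = invoice 186641.62 + 3690.90 + duty 5629.39 = 195961.91
Supplier B (EXW):
CIF value = EXW price + inland to port + export clearance + origin terminal + freight + insurance = 188882.80 + 605.50 + 376.12 + 389.97 + 859.17 + 145.45 = 191259.01
Import duty = 191259.01 × 3% = 5737.77
Buyer bears (B): 605.50 + 376.12 + 389.97 + 859.17 + 145.45 + 1016.05 + 379.72 + 1290.51 = 5062.49
Landed cost (B) = invoice 188882.80 + 5062.49 + duty 5737.77 = 199683.06
Difference = |195961.91 − 199683.06| = 3721.15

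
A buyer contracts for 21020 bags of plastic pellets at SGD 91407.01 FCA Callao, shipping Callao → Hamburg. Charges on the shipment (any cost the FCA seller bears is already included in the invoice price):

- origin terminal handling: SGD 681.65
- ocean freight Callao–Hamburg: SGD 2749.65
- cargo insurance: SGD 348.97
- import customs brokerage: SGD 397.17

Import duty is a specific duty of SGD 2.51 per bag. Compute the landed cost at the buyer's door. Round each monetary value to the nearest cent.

Total landed cost: SGD 148344.65

FCA: the seller delivers export-cleared goods to the carrier; the buyer bears costs from that point.
CIF value = FCA price + origin terminal + freight + insurance = 91407.01 + 681.65 + 2749.65 + 348.97 = 95187.28
Import duty = 21020 × 2.51 = 52760.20
Buyer bears: origin terminal 681.65 + freight 2749.65 + insurance 348.97 + brokerage 397.17 + duty 52760.20 = 56937.64
Landed cost = invoice 91407.01 + 56937.64 = 148344.65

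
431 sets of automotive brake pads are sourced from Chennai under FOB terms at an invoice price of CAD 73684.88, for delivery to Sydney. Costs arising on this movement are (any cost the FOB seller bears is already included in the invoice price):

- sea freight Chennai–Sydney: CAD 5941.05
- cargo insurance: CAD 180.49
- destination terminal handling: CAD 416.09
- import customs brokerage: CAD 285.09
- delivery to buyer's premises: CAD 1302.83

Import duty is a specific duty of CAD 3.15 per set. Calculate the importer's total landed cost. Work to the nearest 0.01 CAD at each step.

Total landed cost: CAD 83168.08

FOB: the seller bears costs until goods are on board at the origin port; the buyer bears freight, insurance and all costs thereafter.
CIF value = FOB price + freight + insurance = 73684.88 + 5941.05 + 180.49 = 79806.42
Import duty = 431 × 3.15 = 1357.65
Buyer bears: freight 5941.05 + insurance 180.49 + destination terminal 416.09 + brokerage 285.09 + delivery 1302.83 + duty 1357.65 = 9483.20
Landed cost = invoice 73684.88 + 9483.20 = 83168.08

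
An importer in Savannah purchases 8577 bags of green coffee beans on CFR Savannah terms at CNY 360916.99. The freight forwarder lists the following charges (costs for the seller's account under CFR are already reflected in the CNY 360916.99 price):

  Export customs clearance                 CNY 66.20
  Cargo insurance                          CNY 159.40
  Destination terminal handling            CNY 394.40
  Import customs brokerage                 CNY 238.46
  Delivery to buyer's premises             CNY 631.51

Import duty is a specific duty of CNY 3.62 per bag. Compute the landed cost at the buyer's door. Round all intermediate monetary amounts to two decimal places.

CFR: the seller pays costs through ocean freight to the destination port, but not insurance.
Already in the invoice (seller's account under CFR): export clearance — exclude.
CIF value = CFR price + insurance = 360916.99 + 159.40 = 361076.39
Import duty = 8577 × 3.62 = 31048.74
Buyer bears: insurance 159.40 + destination terminal 394.40 + brokerage 238.46 + delivery 631.51 + duty 31048.74 = 32472.51
Landed cost = invoice 360916.99 + 32472.51 = 393389.50

Total landed cost: CNY 393389.50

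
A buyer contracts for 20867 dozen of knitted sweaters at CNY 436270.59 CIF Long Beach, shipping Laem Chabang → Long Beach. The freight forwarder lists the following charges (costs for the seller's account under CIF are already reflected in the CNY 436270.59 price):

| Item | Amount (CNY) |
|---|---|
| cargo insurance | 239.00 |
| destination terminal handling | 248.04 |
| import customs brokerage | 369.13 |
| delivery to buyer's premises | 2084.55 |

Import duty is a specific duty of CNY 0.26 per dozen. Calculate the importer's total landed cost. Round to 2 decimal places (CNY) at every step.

CIF: the seller pays costs through ocean freight and marine insurance to the destination port.
Already in the invoice (seller's account under CIF): insurance — exclude.
The CIF price already equals the CIF value: 436270.59
Import duty = 20867 × 0.26 = 5425.42
Buyer bears: destination terminal 248.04 + brokerage 369.13 + delivery 2084.55 + duty 5425.42 = 8127.14
Landed cost = invoice 436270.59 + 8127.14 = 444397.73

Total landed cost: CNY 444397.73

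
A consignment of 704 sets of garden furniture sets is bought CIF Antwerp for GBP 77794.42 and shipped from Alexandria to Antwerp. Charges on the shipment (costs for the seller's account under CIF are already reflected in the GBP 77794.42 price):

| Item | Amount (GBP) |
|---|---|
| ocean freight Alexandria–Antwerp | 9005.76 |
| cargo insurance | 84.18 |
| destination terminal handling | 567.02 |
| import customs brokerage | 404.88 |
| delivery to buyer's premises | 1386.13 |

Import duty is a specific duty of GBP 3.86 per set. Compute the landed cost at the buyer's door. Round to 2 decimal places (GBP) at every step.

CIF: the seller pays costs through ocean freight and marine insurance to the destination port.
Already in the invoice (seller's account under CIF): freight, insurance — exclude.
The CIF price already equals the CIF value: 77794.42
Import duty = 704 × 3.86 = 2717.44
Buyer bears: destination terminal 567.02 + brokerage 404.88 + delivery 1386.13 + duty 2717.44 = 5075.47
Landed cost = invoice 77794.42 + 5075.47 = 82869.89

Total landed cost: GBP 82869.89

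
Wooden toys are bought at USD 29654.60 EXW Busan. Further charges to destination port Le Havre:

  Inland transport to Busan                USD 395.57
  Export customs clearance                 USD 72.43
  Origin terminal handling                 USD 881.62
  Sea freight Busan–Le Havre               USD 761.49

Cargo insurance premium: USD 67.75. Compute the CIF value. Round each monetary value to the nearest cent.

CIF value: USD 31833.46

CIF = EXW price + pre-shipment costs + freight + insurance
CIF = 29654.60 + 395.57 + 72.43 + 881.62 + 761.49 + 67.75 = 31833.46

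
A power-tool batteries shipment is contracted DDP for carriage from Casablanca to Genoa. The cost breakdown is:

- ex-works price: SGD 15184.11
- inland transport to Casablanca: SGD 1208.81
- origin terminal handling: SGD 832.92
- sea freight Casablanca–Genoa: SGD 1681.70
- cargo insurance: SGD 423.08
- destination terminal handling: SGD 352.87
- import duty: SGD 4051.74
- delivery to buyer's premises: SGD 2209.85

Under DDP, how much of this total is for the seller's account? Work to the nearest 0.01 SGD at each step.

DDP: the seller bears all costs including import duty.
Seller's account: goods 15184.11 + inland to port 1208.81 + origin terminal 832.92 + freight 1681.70 + insurance 423.08 + destination terminal 352.87 + duty 4051.74 + delivery 2209.85 = 25945.08
Buyer's account: 0.00

Seller's account: SGD 25945.08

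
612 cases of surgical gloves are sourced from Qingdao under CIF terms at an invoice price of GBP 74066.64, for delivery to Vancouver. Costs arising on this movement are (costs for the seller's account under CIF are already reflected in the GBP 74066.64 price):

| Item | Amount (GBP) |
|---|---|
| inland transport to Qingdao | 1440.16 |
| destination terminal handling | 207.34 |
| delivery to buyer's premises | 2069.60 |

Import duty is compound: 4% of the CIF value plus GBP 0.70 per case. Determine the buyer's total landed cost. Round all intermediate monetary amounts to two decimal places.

CIF: the seller pays costs through ocean freight and marine insurance to the destination port.
Already in the invoice (seller's account under CIF): inland to port — exclude.
The CIF price already equals the CIF value: 74066.64
Ad valorem component: 74066.64 × 4% = 2962.67
Specific component: 612 × 0.70 = 428.40
Import duty = 2962.67 + 428.40 = 3391.07
Buyer bears: destination terminal 207.34 + delivery 2069.60 + duty 3391.07 = 5668.01
Landed cost = invoice 74066.64 + 5668.01 = 79734.65

Total landed cost: GBP 79734.65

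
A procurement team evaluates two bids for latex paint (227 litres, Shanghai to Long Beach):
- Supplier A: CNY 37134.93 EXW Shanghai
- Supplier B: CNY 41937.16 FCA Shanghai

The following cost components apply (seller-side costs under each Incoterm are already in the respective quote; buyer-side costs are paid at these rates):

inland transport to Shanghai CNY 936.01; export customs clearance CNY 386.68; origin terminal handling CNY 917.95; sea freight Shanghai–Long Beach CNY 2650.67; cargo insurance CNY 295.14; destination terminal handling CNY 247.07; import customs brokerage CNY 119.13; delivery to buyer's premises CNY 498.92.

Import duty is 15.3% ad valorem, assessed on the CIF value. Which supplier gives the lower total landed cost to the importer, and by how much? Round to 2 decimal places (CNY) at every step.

Supplier A is cheaper by CNY 4011.91

Supplier A (EXW):
CIF value = EXW price + inland to port + export clearance + origin terminal + freight + insurance = 37134.93 + 936.01 + 386.68 + 917.95 + 2650.67 + 295.14 = 42321.38
Import duty = 42321.38 × 15.3% = 6475.17
Buyer bears (A): 936.01 + 386.68 + 917.95 + 2650.67 + 295.14 + 247.07 + 119.13 + 498.92 = 6051.57
Landed cost (A) = invoice 37134.93 + 6051.57 + duty 6475.17 = 49661.67
Supplier B (FCA):
CIF value = FCA price + origin terminal + freight + insurance = 41937.16 + 917.95 + 2650.67 + 295.14 = 45800.92
Import duty = 45800.92 × 15.3% = 7007.54
Buyer bears (B): 917.95 + 2650.67 + 295.14 + 247.07 + 119.13 + 498.92 = 4728.88
Landed cost (B) = invoice 41937.16 + 4728.88 + duty 7007.54 = 53673.58
Difference = |49661.67 − 53673.58| = 4011.91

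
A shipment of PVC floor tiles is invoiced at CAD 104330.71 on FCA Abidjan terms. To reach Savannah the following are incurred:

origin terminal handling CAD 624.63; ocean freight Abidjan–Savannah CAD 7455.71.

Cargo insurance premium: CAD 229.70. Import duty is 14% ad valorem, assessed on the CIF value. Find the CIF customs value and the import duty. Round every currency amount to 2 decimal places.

CIF value: CAD 112640.75; import duty: CAD 15769.71

CIF = FCA price + pre-shipment costs + freight + insurance
CIF = 104330.71 + 624.63 + 7455.71 + 229.70 = 112640.75
Import duty = 112640.75 × 14% = 15769.71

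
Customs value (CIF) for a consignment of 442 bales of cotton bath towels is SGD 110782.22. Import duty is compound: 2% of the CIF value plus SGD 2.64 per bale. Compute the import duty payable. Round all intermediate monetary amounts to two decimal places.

Import duty: SGD 3382.52

Ad valorem component: 110782.22 × 2% = 2215.64
Specific component: 442 × 2.64 = 1166.88
Import duty = 2215.64 + 1166.88 = 3382.52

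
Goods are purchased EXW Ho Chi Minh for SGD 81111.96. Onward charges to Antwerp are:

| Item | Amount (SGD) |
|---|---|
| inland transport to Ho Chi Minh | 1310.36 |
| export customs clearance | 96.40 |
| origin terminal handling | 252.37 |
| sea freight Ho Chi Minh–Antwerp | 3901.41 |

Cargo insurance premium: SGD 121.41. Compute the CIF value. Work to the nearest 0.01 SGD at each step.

CIF = EXW price + pre-shipment costs + freight + insurance
CIF = 81111.96 + 1310.36 + 96.40 + 252.37 + 3901.41 + 121.41 = 86793.91

CIF value: SGD 86793.91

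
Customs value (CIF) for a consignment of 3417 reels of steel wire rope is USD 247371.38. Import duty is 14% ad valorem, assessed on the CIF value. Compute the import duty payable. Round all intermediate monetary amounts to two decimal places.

Import duty = 247371.38 × 14% = 34631.99

Import duty: USD 34631.99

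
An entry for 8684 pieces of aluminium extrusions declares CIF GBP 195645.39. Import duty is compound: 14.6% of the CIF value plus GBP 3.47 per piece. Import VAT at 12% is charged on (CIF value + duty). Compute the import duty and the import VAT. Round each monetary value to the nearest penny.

Ad valorem component: 195645.39 × 14.6% = 28564.23
Specific component: 8684 × 3.47 = 30133.48
Import duty = 28564.23 + 30133.48 = 58697.71
VAT base = CIF + duty = 195645.39 + 58697.71 = 254343.10
Import VAT = 254343.10 × 12% = 30521.17

Import duty: GBP 58697.71; import VAT: GBP 30521.17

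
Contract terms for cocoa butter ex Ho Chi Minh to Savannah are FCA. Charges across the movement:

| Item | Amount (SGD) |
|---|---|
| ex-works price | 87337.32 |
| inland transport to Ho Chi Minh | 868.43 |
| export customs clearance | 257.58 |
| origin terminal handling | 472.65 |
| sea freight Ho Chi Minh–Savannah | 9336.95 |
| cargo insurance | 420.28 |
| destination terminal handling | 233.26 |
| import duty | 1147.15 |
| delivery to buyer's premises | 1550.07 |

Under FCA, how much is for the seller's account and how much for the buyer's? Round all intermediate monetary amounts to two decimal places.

FCA: the seller delivers export-cleared goods to the carrier; the buyer bears costs from that point.
Seller's account: goods 87337.32 + inland to port 868.43 + export clearance 257.58 = 88463.33
Buyer's account: origin terminal 472.65 + freight 9336.95 + insurance 420.28 + destination terminal 233.26 + duty 1147.15 + delivery 1550.07 = 13160.36

Seller: SGD 88463.33; buyer: SGD 13160.36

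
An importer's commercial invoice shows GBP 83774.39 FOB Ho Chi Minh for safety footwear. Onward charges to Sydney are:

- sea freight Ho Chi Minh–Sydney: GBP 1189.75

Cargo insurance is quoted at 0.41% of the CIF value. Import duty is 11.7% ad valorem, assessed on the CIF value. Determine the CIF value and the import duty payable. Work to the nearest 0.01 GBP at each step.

Let C be the CIF value. C = FOB price + freight + 0.41% × C
C − 0.41% × C = 83774.39 + 1189.75
0.9959 × C = 84964.14
C = 84964.14 / 0.9959 = 85313.93
Insurance premium = 0.41% × 85313.93 = 349.79
Import duty = 85313.93 × 11.7% = 9981.73

CIF value: GBP 85313.93; import duty: GBP 9981.73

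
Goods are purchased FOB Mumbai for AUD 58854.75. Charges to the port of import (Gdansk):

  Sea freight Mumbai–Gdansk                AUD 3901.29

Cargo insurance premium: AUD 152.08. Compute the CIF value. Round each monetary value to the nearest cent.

CIF = FOB price + freight + insurance
CIF = 58854.75 + 3901.29 + 152.08 = 62908.12

CIF value: AUD 62908.12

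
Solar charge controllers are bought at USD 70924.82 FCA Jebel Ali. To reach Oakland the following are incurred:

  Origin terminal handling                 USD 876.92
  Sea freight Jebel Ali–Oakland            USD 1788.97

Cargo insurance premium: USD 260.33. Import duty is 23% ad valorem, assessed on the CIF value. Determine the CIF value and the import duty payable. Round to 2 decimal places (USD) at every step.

CIF value: USD 73851.04; import duty: USD 16985.74

CIF = FCA price + pre-shipment costs + freight + insurance
CIF = 70924.82 + 876.92 + 1788.97 + 260.33 = 73851.04
Import duty = 73851.04 × 23% = 16985.74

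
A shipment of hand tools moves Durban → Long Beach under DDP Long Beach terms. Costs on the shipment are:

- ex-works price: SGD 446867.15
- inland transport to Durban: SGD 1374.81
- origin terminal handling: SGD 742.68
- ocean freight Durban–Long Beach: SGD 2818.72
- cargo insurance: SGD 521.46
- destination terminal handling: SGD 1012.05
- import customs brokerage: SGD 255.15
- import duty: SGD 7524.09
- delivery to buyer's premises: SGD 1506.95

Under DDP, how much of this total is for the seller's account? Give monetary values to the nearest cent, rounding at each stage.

Seller's account: SGD 462623.06

DDP: the seller bears all costs including import duty.
Seller's account: goods 446867.15 + inland to port 1374.81 + origin terminal 742.68 + freight 2818.72 + insurance 521.46 + destination terminal 1012.05 + brokerage 255.15 + duty 7524.09 + delivery 1506.95 = 462623.06
Buyer's account: 0.00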